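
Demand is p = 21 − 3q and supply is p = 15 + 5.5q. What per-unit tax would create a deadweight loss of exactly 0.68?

3.4

Competitive equilibrium: 21 − 3q = 15 + 5.5q → q* = 0.7059, p* = 18.8824.
A tax t gives Δq = t/8.5 and wedge t, so DWL = t²/17.
t²/17 = 0.68 → t² = 11.56 → t = 3.4.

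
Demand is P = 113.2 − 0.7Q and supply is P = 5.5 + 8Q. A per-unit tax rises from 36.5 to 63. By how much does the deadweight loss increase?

151.54

Competitive equilibrium: 113.2 − 0.7Q = 5.5 + 8Q → Q* = 12.3793, P* = 104.5345.
For a per-unit tax t: ΔQ = t/8.7, so DWL = ½·t·(t/8.7) = t²/17.4.
At t = 36.5: DWL = 76.566. At t = 63: DWL = 228.103.
Increase = 228.103 − 76.566 = 151.54.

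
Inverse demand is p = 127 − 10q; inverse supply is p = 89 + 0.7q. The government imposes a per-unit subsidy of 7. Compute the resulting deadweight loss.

2.29

Competitive equilibrium: 127 − 10q = 89 + 0.7q → q* = 3.5514, p* = 91.486.
The subsidy lowers effective supply by 7: p = 82 + 0.7q.
New quantity: 127 − 10q = 82 + 0.7q → q' = 4.2056.
Overproduction Δq = 4.2056 − 3.5514 = 0.6542; wedge = subsidy = 7.
The triangle = ½ × 0.6542 × 7 = 2.29.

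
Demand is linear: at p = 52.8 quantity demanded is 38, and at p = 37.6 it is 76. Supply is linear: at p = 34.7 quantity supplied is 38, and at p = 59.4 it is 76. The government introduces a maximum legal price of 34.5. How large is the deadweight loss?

161.62

Demand slope = (37.6 − 52.8)/(76 − 38) = −0.4, so p = 68 − 0.4q.
Supply slope = (59.4 − 34.7)/(76 − 38) = 0.65, so p = 10 + 0.65q.
Competitive equilibrium: 68 − 0.4q = 10 + 0.65q → q* = 55.2381, p* = 45.9048.
At the ceiling p = 34.5, quantity supplied = (34.5 − 10)/0.65 = 37.6923.
Willingness to pay at q' = 37.6923: 68 − 0.4·37.6923 = 52.9231.
Δq = 55.2381 − 37.6923 = 17.5458; wedge = 52.9231 − 34.5 = 18.4231.
DWL = ½ × 17.5458 × 18.4231 = 161.62.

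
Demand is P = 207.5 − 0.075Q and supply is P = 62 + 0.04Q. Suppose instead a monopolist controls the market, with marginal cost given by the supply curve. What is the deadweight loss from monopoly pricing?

14342.12

Competitive equilibrium: 207.5 − 0.075Q = 62 + 0.04Q → Q* = 1265.2174, P* = 112.6087.
Marginal revenue: MR = 207.5 − 0.15Q. Set MR = MC: 207.5 − 0.15Q = 62 + 0.04Q → Q_m = 765.7895.
Price P_m = 207.5 − 0.075·765.7895 = 150.0658; MC(Q_m) = 62 + 0.04·765.7895 = 92.6316.
Competitive Q* = 1265.2174, so ΔQ = 499.4279; wedge = 150.0658 − 92.6316 = 57.4342.
The triangle = ½ × 499.4279 × 57.4342 = 14342.12.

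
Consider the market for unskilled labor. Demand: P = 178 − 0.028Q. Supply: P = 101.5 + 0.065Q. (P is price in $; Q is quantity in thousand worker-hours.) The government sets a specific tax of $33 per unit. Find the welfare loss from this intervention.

Competitive equilibrium: 178 − 0.028Q = 101.5 + 0.065Q → Q* = 822.5806, P* = 154.9677.
With the tax, the buyer price exceeds the seller price by 33: (178 − 0.028Q) − (101.5 + 0.065Q) = 33 → Q' = 467.7419.
ΔQ = 822.5806 − 467.7419 = 354.8387; the wedge equals the tax, 33.
Deadweight loss = ½ × 354.8387 × 33 = $5854.84 thousand.

$5854.84 thousand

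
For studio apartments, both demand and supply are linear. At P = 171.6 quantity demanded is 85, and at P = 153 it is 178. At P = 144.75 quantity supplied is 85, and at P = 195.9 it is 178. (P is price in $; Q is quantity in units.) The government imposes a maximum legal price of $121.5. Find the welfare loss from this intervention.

Demand slope = (153 − 171.6)/(178 − 85) = −0.2, so P = 188.6 − 0.2Q.
Supply slope = (195.9 − 144.75)/(178 − 85) = 0.55, so P = 98 + 0.55Q.
Competitive equilibrium: 188.6 − 0.2Q = 98 + 0.55Q → Q* = 120.8, P* = 164.44.
At the ceiling P = 121.5, quantity supplied = (121.5 − 98)/0.55 = 42.72727.
Willingness to pay at Q' = 42.72727: 188.6 − 0.2·42.72727 = 180.05455.
ΔQ = 120.8 − 42.72727 = 78.07273; wedge = 180.05455 − 121.5 = 58.55455.
Welfare loss = ½ × 78.07273 × 58.55455 = $2285.76.

$2285.76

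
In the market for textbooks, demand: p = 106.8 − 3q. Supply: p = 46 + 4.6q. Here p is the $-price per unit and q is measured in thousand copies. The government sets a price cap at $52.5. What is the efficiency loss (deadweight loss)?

Competitive equilibrium: 106.8 − 3q = 46 + 4.6q → q* = 8, p* = 82.8.
At the ceiling p = 52.5, quantity supplied = (52.5 − 46)/4.6 = 1.41304.
Willingness to pay at q' = 1.41304: 106.8 − 3·1.41304 = 102.56088.
Δq = 8 − 1.41304 = 6.58696; wedge = 102.56088 − 52.5 = 50.06088.
Welfare loss = ½ × 6.58696 × 50.06088 = $164.87 thousand.

$164.87 thousand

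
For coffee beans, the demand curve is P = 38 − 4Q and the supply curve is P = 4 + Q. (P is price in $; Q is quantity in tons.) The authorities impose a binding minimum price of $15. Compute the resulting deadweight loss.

$2.76

Competitive equilibrium: 38 − 4Q = 4 + Q → Q* = 6.8, P* = 10.8.
At the floor P = 15, quantity demanded = (38 − 15)/4 = 5.75.
Sellers' marginal cost at Q' = 5.75: 4 + 1·5.75 = 9.75.
ΔQ = 6.8 − 5.75 = 1.05; wedge = 15 − 9.75 = 5.25.
The triangle = ½ × 1.05 × 5.25 = $2.76.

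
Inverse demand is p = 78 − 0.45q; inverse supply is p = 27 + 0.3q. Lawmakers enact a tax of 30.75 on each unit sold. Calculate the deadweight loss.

630.375

Competitive equilibrium: 78 − 0.45q = 27 + 0.3q → q* = 68, p* = 47.4.
With the tax, the buyer price exceeds the seller price by 30.75: (78 − 0.45q) − (27 + 0.3q) = 30.75 → q' = 27.
Δq = 68 − 27 = 41; the wedge equals the tax, 30.75.
The triangle = ½ × 41 × 30.75 = 630.375.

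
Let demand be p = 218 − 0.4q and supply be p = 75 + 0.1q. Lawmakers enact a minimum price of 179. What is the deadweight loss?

8883.06

Competitive equilibrium: 218 − 0.4q = 75 + 0.1q → q* = 286, p* = 103.6.
At the floor p = 179, quantity demanded = (218 − 179)/0.4 = 97.5.
Sellers' marginal cost at q' = 97.5: 75 + 0.1·97.5 = 84.75.
Δq = 286 − 97.5 = 188.5; wedge = 179 − 84.75 = 94.25.
DWL = ½ × 188.5 × 94.25 = 8883.06.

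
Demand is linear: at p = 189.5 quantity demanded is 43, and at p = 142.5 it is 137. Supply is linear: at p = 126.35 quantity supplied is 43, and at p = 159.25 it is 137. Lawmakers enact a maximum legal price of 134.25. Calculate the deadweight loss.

Demand slope = (142.5 − 189.5)/(137 − 43) = −0.5, so p = 211 − 0.5q.
Supply slope = (159.25 − 126.35)/(137 − 43) = 0.35, so p = 111.3 + 0.35q.
Competitive equilibrium: 211 − 0.5q = 111.3 + 0.35q → q* = 117.2941, p* = 152.3529.
At the ceiling p = 134.25, quantity supplied = (134.25 − 111.3)/0.35 = 65.5714.
Willingness to pay at q' = 65.5714: 211 − 0.5·65.5714 = 178.2143.
Δq = 117.2941 − 65.5714 = 51.7227; wedge = 178.2143 − 134.25 = 43.9643.
Welfare loss = ½ × 51.7227 × 43.9643 = 1136.98.

1136.98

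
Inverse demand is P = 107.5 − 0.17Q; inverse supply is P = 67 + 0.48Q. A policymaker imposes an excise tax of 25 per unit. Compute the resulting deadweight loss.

480.77

Competitive equilibrium: 107.5 − 0.17Q = 67 + 0.48Q → Q* = 62.3077, P* = 96.9077.
With the tax, the buyer price exceeds the seller price by 25: (107.5 − 0.17Q) − (67 + 0.48Q) = 25 → Q' = 23.8462.
ΔQ = 62.3077 − 23.8462 = 38.4615; the wedge equals the tax, 25.
DWL = ½ × 38.4615 × 25 = 480.77.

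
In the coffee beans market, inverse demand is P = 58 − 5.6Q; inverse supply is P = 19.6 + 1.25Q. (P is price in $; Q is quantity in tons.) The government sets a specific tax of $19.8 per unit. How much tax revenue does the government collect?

Competitive equilibrium: 58 − 5.6Q = 19.6 + 1.25Q → Q* = 5.6058, P* = 26.6073.
With the tax, the buyer price exceeds the seller price by 19.8: (58 − 5.6Q) − (19.6 + 1.25Q) = 19.8 → Q' = 2.7153.
Tax revenue = 19.8 × 2.7153 = $53.76.

$53.76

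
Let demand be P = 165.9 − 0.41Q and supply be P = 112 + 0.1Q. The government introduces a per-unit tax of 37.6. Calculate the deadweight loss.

Competitive equilibrium: 165.9 − 0.41Q = 112 + 0.1Q → Q* = 105.6863, P* = 122.5686.
With the tax, the buyer price exceeds the seller price by 37.6: (165.9 − 0.41Q) − (112 + 0.1Q) = 37.6 → Q' = 31.9608.
ΔQ = 105.6863 − 31.9608 = 73.7255; the wedge equals the tax, 37.6.
Deadweight loss = ½ × 73.7255 × 37.6 = 1386.04.

1386.04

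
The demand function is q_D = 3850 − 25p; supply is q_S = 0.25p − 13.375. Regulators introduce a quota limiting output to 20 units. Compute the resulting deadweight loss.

In inverse form: demand p = 154 − 0.04q, supply p = 53.5 + 4q.
Competitive equilibrium: 154 − 0.04q = 53.5 + 4q → q* = 24.8762, p* = 153.005.
At q = 20: demand price = 154 − 0.04·20 = 153.2; supply price = 53.5 + 4·20 = 133.5.
Δq = 24.8762 − 20 = 4.8762; wedge = 153.2 − 133.5 = 19.7.
Deadweight loss = ½ × 4.8762 × 19.7 = 48.03.

48.03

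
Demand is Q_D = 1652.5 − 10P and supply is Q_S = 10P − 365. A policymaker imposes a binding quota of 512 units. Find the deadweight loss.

1735.81

In inverse form: demand P = 165.25 − 0.1Q, supply P = 36.5 + 0.1Q.
Competitive equilibrium: 165.25 − 0.1Q = 36.5 + 0.1Q → Q* = 643.75, P* = 100.875.
At Q = 512: demand price = 165.25 − 0.1·512 = 114.05; supply price = 36.5 + 0.1·512 = 87.7.
ΔQ = 643.75 − 512 = 131.75; wedge = 114.05 − 87.7 = 26.35.
Welfare loss = ½ × 131.75 × 26.35 = 1735.81.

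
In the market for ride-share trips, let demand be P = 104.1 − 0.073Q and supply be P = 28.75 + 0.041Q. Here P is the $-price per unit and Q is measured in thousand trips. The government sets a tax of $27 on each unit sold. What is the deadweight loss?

Competitive equilibrium: 104.1 − 0.073Q = 28.75 + 0.041Q → Q* = 660.9649, P* = 55.8496.
With the tax, the buyer price exceeds the seller price by 27: (104.1 − 0.073Q) − (28.75 + 0.041Q) = 27 → Q' = 424.1228.
ΔQ = 660.9649 − 424.1228 = 236.8421; the wedge equals the tax, 27.
The triangle = ½ × 236.8421 × 27 = $3197.37 thousand.

$3197.37 thousand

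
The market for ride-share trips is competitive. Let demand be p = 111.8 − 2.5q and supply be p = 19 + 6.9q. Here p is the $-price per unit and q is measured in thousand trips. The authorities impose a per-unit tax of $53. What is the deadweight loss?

$149.41 thousand

Competitive equilibrium: 111.8 − 2.5q = 19 + 6.9q → q* = 9.8723, p* = 87.1191.
With the tax, the buyer price exceeds the seller price by 53: (111.8 − 2.5q) − (19 + 6.9q) = 53 → q' = 4.234.
Δq = 9.8723 − 4.234 = 5.6383; the wedge equals the tax, 53.
Welfare loss = ½ × 5.6383 × 53 = $149.41 thousand.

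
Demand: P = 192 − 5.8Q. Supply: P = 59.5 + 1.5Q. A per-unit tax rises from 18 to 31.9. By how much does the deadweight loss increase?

47.51

Competitive equilibrium: 192 − 5.8Q = 59.5 + 1.5Q → Q* = 18.1507, P* = 86.726.
For a per-unit tax t: ΔQ = t/7.3, so DWL = ½·t·(t/7.3) = t²/14.6.
At t = 18: DWL = 22.192. At t = 31.9: DWL = 69.699.
Increase = 69.699 − 22.192 = 47.51.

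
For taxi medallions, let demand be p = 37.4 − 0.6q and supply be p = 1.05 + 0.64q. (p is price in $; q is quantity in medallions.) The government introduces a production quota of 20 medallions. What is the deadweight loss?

Competitive equilibrium: 37.4 − 0.6q = 1.05 + 0.64q → q* = 29.3145, p* = 19.8113.
At q = 20: demand price = 37.4 − 0.6·20 = 25.4; supply price = 1.05 + 0.64·20 = 13.85.
Δq = 29.3145 − 20 = 9.3145; wedge = 25.4 − 13.85 = 11.55.
The triangle = ½ × 9.3145 × 11.55 = $53.79.

$53.79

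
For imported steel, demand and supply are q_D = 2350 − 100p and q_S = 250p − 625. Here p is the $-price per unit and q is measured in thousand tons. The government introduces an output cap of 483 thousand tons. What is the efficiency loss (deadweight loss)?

In inverse form: demand p = 23.5 − 0.01q, supply p = 2.5 + 0.004q.
Competitive equilibrium: 23.5 − 0.01q = 2.5 + 0.004q → q* = 1500, p* = 8.5.
At q = 483: demand price = 23.5 − 0.01·483 = 18.67; supply price = 2.5 + 0.004·483 = 4.432.
Δq = 1500 − 483 = 1017; wedge = 18.67 − 4.432 = 14.238.
Welfare loss = ½ × 1017 × 14.238 = $7240.023 thousand.

$7240.023 thousand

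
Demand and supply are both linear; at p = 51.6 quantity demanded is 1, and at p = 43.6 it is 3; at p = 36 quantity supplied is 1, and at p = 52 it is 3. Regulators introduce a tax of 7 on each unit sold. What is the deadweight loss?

Demand slope = (43.6 − 51.6)/(3 − 1) = −4, so p = 55.6 − 4q.
Supply slope = (52 − 36)/(3 − 1) = 8, so p = 28 + 8q.
Competitive equilibrium: 55.6 − 4q = 28 + 8q → q* = 2.3, p* = 46.4.
With the tax, the buyer price exceeds the seller price by 7: (55.6 − 4q) − (28 + 8q) = 7 → q' = 1.7167.
Δq = 2.3 − 1.7167 = 0.5833; the wedge equals the tax, 7.
The triangle = ½ × 0.5833 × 7 = 2.04.

2.04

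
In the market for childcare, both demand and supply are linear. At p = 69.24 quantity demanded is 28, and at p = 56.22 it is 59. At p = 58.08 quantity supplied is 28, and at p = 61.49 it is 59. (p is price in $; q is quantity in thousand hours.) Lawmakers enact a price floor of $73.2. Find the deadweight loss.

$246.28 thousand

Demand slope = (56.22 − 69.24)/(59 − 28) = −0.42, so p = 81 − 0.42q.
Supply slope = (61.49 − 58.08)/(59 − 28) = 0.11, so p = 55 + 0.11q.
Competitive equilibrium: 81 − 0.42q = 55 + 0.11q → q* = 49.0566, p* = 60.3962.
At the floor p = 73.2, quantity demanded = (81 − 73.2)/0.42 = 18.5714.
Sellers' marginal cost at q' = 18.5714: 55 + 0.11·18.5714 = 57.0429.
Δq = 49.0566 − 18.5714 = 30.4852; wedge = 73.2 − 57.0429 = 16.1571.
The triangle = ½ × 30.4852 × 16.1571 = $246.28 thousand.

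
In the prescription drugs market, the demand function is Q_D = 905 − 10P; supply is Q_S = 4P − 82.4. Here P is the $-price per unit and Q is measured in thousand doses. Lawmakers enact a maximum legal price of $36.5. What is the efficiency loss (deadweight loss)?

In inverse form: demand P = 90.5 − 0.1Q, supply P = 20.6 + 0.25Q.
Competitive equilibrium: 90.5 − 0.1Q = 20.6 + 0.25Q → Q* = 199.7143, P* = 70.5286.
At the ceiling P = 36.5, quantity supplied = (36.5 − 20.6)/0.25 = 63.6.
Willingness to pay at Q' = 63.6: 90.5 − 0.1·63.6 = 84.14.
ΔQ = 199.7143 − 63.6 = 136.1143; wedge = 84.14 − 36.5 = 47.64.
Welfare loss = ½ × 136.1143 × 47.64 = $3242.24 thousand.

$3242.24 thousand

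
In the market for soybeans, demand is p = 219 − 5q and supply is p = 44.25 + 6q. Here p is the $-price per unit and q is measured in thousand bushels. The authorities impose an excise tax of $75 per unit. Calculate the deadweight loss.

$255.68 thousand

Competitive equilibrium: 219 − 5q = 44.25 + 6q → q* = 15.8864, p* = 139.5682.
With the tax, the buyer price exceeds the seller price by 75: (219 − 5q) − (44.25 + 6q) = 75 → q' = 9.0682.
Δq = 15.8864 − 9.0682 = 6.8182; the wedge equals the tax, 75.
The triangle = ½ × 6.8182 × 75 = $255.68 thousand.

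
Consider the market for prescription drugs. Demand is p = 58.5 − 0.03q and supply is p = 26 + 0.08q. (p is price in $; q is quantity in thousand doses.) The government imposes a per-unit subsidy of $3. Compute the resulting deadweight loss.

$40.91 thousand

Competitive equilibrium: 58.5 − 0.03q = 26 + 0.08q → q* = 295.4545, p* = 49.6364.
The subsidy lowers effective supply by 3: p = 23 + 0.08q.
New quantity: 58.5 − 0.03q = 23 + 0.08q → q' = 322.7273.
Overproduction Δq = 322.7273 − 295.4545 = 27.2728; wedge = subsidy = 3.
Welfare loss = ½ × 27.2728 × 3 = $40.91 thousand.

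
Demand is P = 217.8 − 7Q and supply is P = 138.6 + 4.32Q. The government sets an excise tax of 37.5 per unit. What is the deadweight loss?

Competitive equilibrium: 217.8 − 7Q = 138.6 + 4.32Q → Q* = 6.99647, P* = 168.82473.
With the tax, the buyer price exceeds the seller price by 37.5: (217.8 − 7Q) − (138.6 + 4.32Q) = 37.5 → Q' = 3.68375.
ΔQ = 6.99647 − 3.68375 = 3.31272; the wedge equals the tax, 37.5.
Welfare loss = ½ × 3.31272 × 37.5 = 62.11.

62.11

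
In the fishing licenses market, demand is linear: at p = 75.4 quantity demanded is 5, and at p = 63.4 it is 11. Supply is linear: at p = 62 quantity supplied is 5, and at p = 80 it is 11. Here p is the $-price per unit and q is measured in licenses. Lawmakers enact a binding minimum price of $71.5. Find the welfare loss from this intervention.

$1.33

Demand slope = (63.4 − 75.4)/(11 − 5) = −2, so p = 85.4 − 2q.
Supply slope = (80 − 62)/(11 − 5) = 3, so p = 47 + 3q.
Competitive equilibrium: 85.4 − 2q = 47 + 3q → q* = 7.68, p* = 70.04.
At the floor p = 71.5, quantity demanded = (85.4 − 71.5)/2 = 6.95.
Sellers' marginal cost at q' = 6.95: 47 + 3·6.95 = 67.85.
Δq = 7.68 − 6.95 = 0.73; wedge = 71.5 − 67.85 = 3.65.
DWL = ½ × 0.73 × 3.65 = $1.33.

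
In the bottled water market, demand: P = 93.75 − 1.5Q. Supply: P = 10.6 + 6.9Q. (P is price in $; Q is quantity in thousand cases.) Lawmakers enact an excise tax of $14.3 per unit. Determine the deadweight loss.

$12.17 thousand

Competitive equilibrium: 93.75 − 1.5Q = 10.6 + 6.9Q → Q* = 9.8988, P* = 78.9018.
With the tax, the buyer price exceeds the seller price by 14.3: (93.75 − 1.5Q) − (10.6 + 6.9Q) = 14.3 → Q' = 8.1964.
ΔQ = 9.8988 − 8.1964 = 1.7024; the wedge equals the tax, 14.3.
The triangle = ½ × 1.7024 × 14.3 = $12.17 thousand.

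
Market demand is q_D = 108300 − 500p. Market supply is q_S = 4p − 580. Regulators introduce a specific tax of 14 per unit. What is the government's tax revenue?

3200

In inverse form: demand p = 216.6 − 0.002q, supply p = 145 + 0.25q.
Competitive equilibrium: 216.6 − 0.002q = 145 + 0.25q → q* = 284.127, p* = 216.0317.
With the tax, the buyer price exceeds the seller price by 14: (216.6 − 0.002q) − (145 + 0.25q) = 14 → q' = 228.5714.
Tax revenue = 14 × 228.5714 = 3200.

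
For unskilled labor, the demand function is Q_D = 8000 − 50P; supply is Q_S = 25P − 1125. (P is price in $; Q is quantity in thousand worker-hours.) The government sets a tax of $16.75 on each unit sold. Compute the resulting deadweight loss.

$2338.02 thousand

In inverse form: demand P = 160 − 0.02Q, supply P = 45 + 0.04Q.
Competitive equilibrium: 160 − 0.02Q = 45 + 0.04Q → Q* = 1916.6667, P* = 121.6667.
With the tax, the buyer price exceeds the seller price by 16.75: (160 − 0.02Q) − (45 + 0.04Q) = 16.75 → Q' = 1637.5.
ΔQ = 1916.6667 − 1637.5 = 279.1667; the wedge equals the tax, 16.75.
Welfare loss = ½ × 279.1667 × 16.75 = $2338.02 thousand.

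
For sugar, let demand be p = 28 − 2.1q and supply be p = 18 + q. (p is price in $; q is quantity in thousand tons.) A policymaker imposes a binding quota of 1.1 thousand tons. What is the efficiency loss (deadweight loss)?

Competitive equilibrium: 28 − 2.1q = 18 + q → q* = 3.2258, p* = 21.2258.
At q = 1.1: demand price = 28 − 2.1·1.1 = 25.69; supply price = 18 + 1·1.1 = 19.1.
Δq = 3.2258 − 1.1 = 2.1258; wedge = 25.69 − 19.1 = 6.59.
The triangle = ½ × 2.1258 × 6.59 = $7 thousand.

$7 thousand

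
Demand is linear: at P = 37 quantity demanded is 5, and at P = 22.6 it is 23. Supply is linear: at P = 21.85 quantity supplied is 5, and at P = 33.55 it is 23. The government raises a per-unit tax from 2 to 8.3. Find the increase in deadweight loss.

22.38

Demand slope = (22.6 − 37)/(23 − 5) = −0.8, so P = 41 − 0.8Q.
Supply slope = (33.55 − 21.85)/(23 − 5) = 0.65, so P = 18.6 + 0.65Q.
Competitive equilibrium: 41 − 0.8Q = 18.6 + 0.65Q → Q* = 15.4483, P* = 28.6414.
For a per-unit tax t: ΔQ = t/1.45, so DWL = ½·t·(t/1.45) = t²/2.9.
At t = 2: DWL = 1.379. At t = 8.3: DWL = 23.755.
Increase = 23.755 − 1.379 = 22.38.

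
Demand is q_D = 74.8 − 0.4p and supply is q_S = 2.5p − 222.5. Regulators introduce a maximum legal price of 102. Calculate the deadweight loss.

In inverse form: demand p = 187 − 2.5q, supply p = 89 + 0.4q.
Competitive equilibrium: 187 − 2.5q = 89 + 0.4q → q* = 33.7931, p* = 102.5172.
At the ceiling p = 102, quantity supplied = (102 − 89)/0.4 = 32.5.
Willingness to pay at q' = 32.5: 187 − 2.5·32.5 = 105.75.
Δq = 33.7931 − 32.5 = 1.2931; wedge = 105.75 − 102 = 3.75.
DWL = ½ × 1.2931 × 3.75 = 2.42.

2.42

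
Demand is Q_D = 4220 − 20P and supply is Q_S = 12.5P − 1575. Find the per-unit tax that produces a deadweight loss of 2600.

In inverse form: demand P = 211 − 0.05Q, supply P = 126 + 0.08Q.
Competitive equilibrium: 211 − 0.05Q = 126 + 0.08Q → Q* = 653.8462, P* = 178.3077.
A tax t gives ΔQ = t/0.13 and wedge t, so DWL = t²/0.26.
t²/0.26 = 2600 → t² = 676 → t = 26.

26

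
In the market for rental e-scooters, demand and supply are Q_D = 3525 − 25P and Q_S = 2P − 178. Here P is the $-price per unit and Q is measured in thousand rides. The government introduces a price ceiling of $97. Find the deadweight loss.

In inverse form: demand P = 141 − 0.04Q, supply P = 89 + 0.5Q.
Competitive equilibrium: 141 − 0.04Q = 89 + 0.5Q → Q* = 96.2963, P* = 137.1481.
At the ceiling P = 97, quantity supplied = (97 − 89)/0.5 = 16.
Willingness to pay at Q' = 16: 141 − 0.04·16 = 140.36.
ΔQ = 96.2963 − 16 = 80.2963; wedge = 140.36 − 97 = 43.36.
The triangle = ½ × 80.2963 × 43.36 = $1740.82 thousand.

$1740.82 thousand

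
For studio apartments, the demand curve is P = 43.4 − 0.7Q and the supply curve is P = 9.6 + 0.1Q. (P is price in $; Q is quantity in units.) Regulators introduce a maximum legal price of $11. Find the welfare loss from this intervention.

Competitive equilibrium: 43.4 − 0.7Q = 9.6 + 0.1Q → Q* = 42.25, P* = 13.825.
At the ceiling P = 11, quantity supplied = (11 − 9.6)/0.1 = 14.
Willingness to pay at Q' = 14: 43.4 − 0.7·14 = 33.6.
ΔQ = 42.25 − 14 = 28.25; wedge = 33.6 − 11 = 22.6.
DWL = ½ × 28.25 × 22.6 = $319.225.

$319.225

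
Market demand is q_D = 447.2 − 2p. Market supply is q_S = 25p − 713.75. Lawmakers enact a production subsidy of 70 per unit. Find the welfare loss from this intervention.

In inverse form: demand p = 223.6 − 0.5q, supply p = 28.55 + 0.04q.
Competitive equilibrium: 223.6 − 0.5q = 28.55 + 0.04q → q* = 361.2037, p* = 42.9981.
The subsidy lowers effective supply by 70: p = 0.04q − 41.45.
New quantity: 223.6 − 0.5q = 0.04q − 41.45 → q' = 490.8333.
Overproduction Δq = 490.8333 − 361.2037 = 129.6296; wedge = subsidy = 70.
DWL = ½ × 129.6296 × 70 = 4537.04.

4537.04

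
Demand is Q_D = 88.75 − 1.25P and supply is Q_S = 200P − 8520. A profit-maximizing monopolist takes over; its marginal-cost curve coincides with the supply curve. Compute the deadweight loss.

In inverse form: demand P = 71 − 0.8Q, supply P = 42.6 + 0.005Q.
Competitive equilibrium: 71 − 0.8Q = 42.6 + 0.005Q → Q* = 35.2795, P* = 42.7764.
Marginal revenue: MR = 71 − 1.6Q. Set MR = MC: 71 − 1.6Q = 42.6 + 0.005Q → Q_m = 17.6947.
Price P_m = 71 − 0.8·17.6947 = 56.8442; MC(Q_m) = 42.6 + 0.005·17.6947 = 42.6885.
Competitive Q* = 35.2795, so ΔQ = 17.5848; wedge = 56.8442 − 42.6885 = 14.1557.
The triangle = ½ × 17.5848 × 14.1557 = 124.46.

124.46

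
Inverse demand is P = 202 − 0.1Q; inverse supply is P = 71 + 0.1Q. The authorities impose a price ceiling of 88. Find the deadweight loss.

Competitive equilibrium: 202 − 0.1Q = 71 + 0.1Q → Q* = 655, P* = 136.5.
At the ceiling P = 88, quantity supplied = (88 − 71)/0.1 = 170.
Willingness to pay at Q' = 170: 202 − 0.1·170 = 185.
ΔQ = 655 − 170 = 485; wedge = 185 − 88 = 97.
The triangle = ½ × 485 × 97 = 23522.50.

23522.50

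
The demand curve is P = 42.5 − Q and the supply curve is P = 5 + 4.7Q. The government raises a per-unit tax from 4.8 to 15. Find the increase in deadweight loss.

17.72

Competitive equilibrium: 42.5 − Q = 5 + 4.7Q → Q* = 6.5789, P* = 35.9211.
For a per-unit tax t: ΔQ = t/5.7, so DWL = ½·t·(t/5.7) = t²/11.4.
At t = 4.8: DWL = 2.021. At t = 15: DWL = 19.737.
Increase = 19.737 − 2.021 = 17.72.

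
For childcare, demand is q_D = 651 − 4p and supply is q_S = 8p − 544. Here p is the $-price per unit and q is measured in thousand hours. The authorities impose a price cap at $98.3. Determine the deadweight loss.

In inverse form: demand p = 162.75 − 0.25q, supply p = 68 + 0.125q.
Competitive equilibrium: 162.75 − 0.25q = 68 + 0.125q → q* = 252.6667, p* = 99.5833.
At the ceiling p = 98.3, quantity supplied = (98.3 − 68)/0.125 = 242.4.
Willingness to pay at q' = 242.4: 162.75 − 0.25·242.4 = 102.15.
Δq = 252.6667 − 242.4 = 10.2667; wedge = 102.15 − 98.3 = 3.85.
DWL = ½ × 10.2667 × 3.85 = $19.76 thousand.

$19.76 thousand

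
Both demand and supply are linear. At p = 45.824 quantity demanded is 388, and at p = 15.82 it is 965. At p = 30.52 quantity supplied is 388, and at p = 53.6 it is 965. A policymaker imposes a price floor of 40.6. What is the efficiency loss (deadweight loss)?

199.69

Demand slope = (15.82 − 45.824)/(965 − 388) = −0.052, so p = 66 − 0.052q.
Supply slope = (53.6 − 30.52)/(965 − 388) = 0.04, so p = 15 + 0.04q.
Competitive equilibrium: 66 − 0.052q = 15 + 0.04q → q* = 554.34783, p* = 37.17391.
At the floor p = 40.6, quantity demanded = (66 − 40.6)/0.052 = 488.46154.
Sellers' marginal cost at q' = 488.46154: 15 + 0.04·488.46154 = 34.53846.
Δq = 554.34783 − 488.46154 = 65.88629; wedge = 40.6 − 34.53846 = 6.06154.
The triangle = ½ × 65.88629 × 6.06154 = 199.69.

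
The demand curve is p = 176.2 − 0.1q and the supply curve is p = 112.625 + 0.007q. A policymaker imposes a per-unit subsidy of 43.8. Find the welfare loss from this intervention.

8964.67

Competitive equilibrium: 176.2 − 0.1q = 112.625 + 0.007q → q* = 594.1589, p* = 116.7841.
The subsidy lowers effective supply by 43.8: p = 68.825 + 0.007q.
New quantity: 176.2 − 0.1q = 68.825 + 0.007q → q' = 1003.5047.
Overproduction Δq = 1003.5047 − 594.1589 = 409.3458; wedge = subsidy = 43.8.
Deadweight loss = ½ × 409.3458 × 43.8 = 8964.67.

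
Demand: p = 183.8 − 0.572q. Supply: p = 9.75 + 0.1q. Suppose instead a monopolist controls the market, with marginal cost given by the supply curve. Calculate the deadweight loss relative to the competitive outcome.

4765.41

Competitive equilibrium: 183.8 − 0.572q = 9.75 + 0.1q → q* = 259.003, p* = 35.6503.
Marginal revenue: MR = 183.8 − 1.144q. Set MR = MC: 183.8 − 1.144q = 9.75 + 0.1q → q_m = 139.9116.
Price p_m = 183.8 − 0.572·139.9116 = 103.7706; MC(q_m) = 9.75 + 0.1·139.9116 = 23.7412.
Competitive q* = 259.003, so Δq = 119.0914; wedge = 103.7706 − 23.7412 = 80.0294.
Welfare loss = ½ × 119.0914 × 80.0294 = 4765.41.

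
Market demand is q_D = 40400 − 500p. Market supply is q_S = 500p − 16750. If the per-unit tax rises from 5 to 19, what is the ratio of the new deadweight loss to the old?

In inverse form: demand p = 80.8 − 0.002q, supply p = 33.5 + 0.002q.
Competitive equilibrium: 80.8 − 0.002q = 33.5 + 0.002q → q* = 11825, p* = 57.15.
For a per-unit tax t: Δq = t/0.004, so DWL = ½·t·(t/0.004) = t²/0.008.
At t = 5: DWL = 3125. At t = 19: DWL = 45125.
Ratio = (19/5)² = 14.44.

14.44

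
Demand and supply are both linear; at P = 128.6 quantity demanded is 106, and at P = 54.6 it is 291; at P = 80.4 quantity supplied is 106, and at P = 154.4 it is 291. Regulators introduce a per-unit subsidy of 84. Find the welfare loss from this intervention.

4410

Demand slope = (54.6 − 128.6)/(291 − 106) = −0.4, so P = 171 − 0.4Q.
Supply slope = (154.4 − 80.4)/(291 − 106) = 0.4, so P = 38 + 0.4Q.
Competitive equilibrium: 171 − 0.4Q = 38 + 0.4Q → Q* = 166.25, P* = 104.5.
The subsidy lowers effective supply by 84: P = 0.4Q − 46.
New quantity: 171 − 0.4Q = 0.4Q − 46 → Q' = 271.25.
Overproduction ΔQ = 271.25 − 166.25 = 105; wedge = subsidy = 84.
The triangle = ½ × 105 × 84 = 4410.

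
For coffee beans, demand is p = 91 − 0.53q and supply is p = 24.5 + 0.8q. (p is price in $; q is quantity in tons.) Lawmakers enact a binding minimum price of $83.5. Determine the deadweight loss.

Competitive equilibrium: 91 − 0.53q = 24.5 + 0.8q → q* = 50, p* = 64.5.
At the floor p = 83.5, quantity demanded = (91 − 83.5)/0.53 = 14.1509.
Sellers' marginal cost at q' = 14.1509: 24.5 + 0.8·14.1509 = 35.8207.
Δq = 50 − 14.1509 = 35.8491; wedge = 83.5 − 35.8207 = 47.6793.
Deadweight loss = ½ × 35.8491 × 47.6793 = $854.63.

$854.63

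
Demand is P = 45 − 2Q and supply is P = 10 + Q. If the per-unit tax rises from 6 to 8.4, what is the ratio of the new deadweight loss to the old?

1.96

Competitive equilibrium: 45 − 2Q = 10 + Q → Q* = 11.6667, P* = 21.6667.
For a per-unit tax t: ΔQ = t/3, so DWL = ½·t·(t/3) = t²/6.
At t = 6: DWL = 6. At t = 8.4: DWL = 11.76.
Ratio = (8.4/6)² = 1.96.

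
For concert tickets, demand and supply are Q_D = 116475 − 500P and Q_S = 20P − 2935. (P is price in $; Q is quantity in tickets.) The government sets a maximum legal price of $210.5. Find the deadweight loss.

In inverse form: demand P = 232.95 − 0.002Q, supply P = 146.75 + 0.05Q.
Competitive equilibrium: 232.95 − 0.002Q = 146.75 + 0.05Q → Q* = 1657.6923, P* = 229.6346.
At the ceiling P = 210.5, quantity supplied = (210.5 − 146.75)/0.05 = 1275.
Willingness to pay at Q' = 1275: 232.95 − 0.002·1275 = 230.4.
ΔQ = 1657.6923 − 1275 = 382.6923; wedge = 230.4 − 210.5 = 19.9.
The triangle = ½ × 382.6923 × 19.9 = $3807.79.

$3807.79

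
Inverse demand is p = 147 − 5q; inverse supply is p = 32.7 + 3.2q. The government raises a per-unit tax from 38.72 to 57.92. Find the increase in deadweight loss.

113.14

Competitive equilibrium: 147 − 5q = 32.7 + 3.2q → q* = 13.939, p* = 77.3049.
For a per-unit tax t: Δq = t/8.2, so DWL = ½·t·(t/8.2) = t²/16.4.
At t = 38.72: DWL = 91.417. At t = 57.92: DWL = 204.556.
Increase = 204.556 − 91.417 = 113.14.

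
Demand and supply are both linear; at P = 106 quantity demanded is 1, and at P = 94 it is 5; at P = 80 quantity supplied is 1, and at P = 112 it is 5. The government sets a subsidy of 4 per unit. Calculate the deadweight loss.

0.73

Demand slope = (94 − 106)/(5 − 1) = −3, so P = 109 − 3Q.
Supply slope = (112 − 80)/(5 − 1) = 8, so P = 72 + 8Q.
Competitive equilibrium: 109 − 3Q = 72 + 8Q → Q* = 3.3636, P* = 98.9091.
The subsidy lowers effective supply by 4: P = 68 + 8Q.
New quantity: 109 − 3Q = 68 + 8Q → Q' = 3.7273.
Overproduction ΔQ = 3.7273 − 3.3636 = 0.3637; wedge = subsidy = 4.
DWL = ½ × 0.3637 × 4 = 0.73.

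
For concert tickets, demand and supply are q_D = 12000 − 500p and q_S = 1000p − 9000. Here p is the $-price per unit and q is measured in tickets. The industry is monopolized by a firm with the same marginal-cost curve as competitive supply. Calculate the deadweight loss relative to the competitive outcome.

$6000

In inverse form: demand p = 24 − 0.002q, supply p = 9 + 0.001q.
Competitive equilibrium: 24 − 0.002q = 9 + 0.001q → q* = 5000, p* = 14.
Marginal revenue: MR = 24 − 0.004q. Set MR = MC: 24 − 0.004q = 9 + 0.001q → q_m = 3000.
Price p_m = 24 − 0.002·3000 = 18; MC(q_m) = 9 + 0.001·3000 = 12.
Competitive q* = 5000, so Δq = 2000; wedge = 18 − 12 = 6.
Welfare loss = ½ × 2000 × 6 = $6000.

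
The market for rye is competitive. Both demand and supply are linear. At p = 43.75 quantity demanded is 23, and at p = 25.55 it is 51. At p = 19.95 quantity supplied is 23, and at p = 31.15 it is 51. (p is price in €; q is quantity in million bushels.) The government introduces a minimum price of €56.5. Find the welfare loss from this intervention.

Demand slope = (25.55 − 43.75)/(51 − 23) = −0.65, so p = 58.7 − 0.65q.
Supply slope = (31.15 − 19.95)/(51 − 23) = 0.4, so p = 10.75 + 0.4q.
Competitive equilibrium: 58.7 − 0.65q = 10.75 + 0.4q → q* = 45.6667, p* = 29.0167.
At the floor p = 56.5, quantity demanded = (58.7 − 56.5)/0.65 = 3.3846.
Sellers' marginal cost at q' = 3.3846: 10.75 + 0.4·3.3846 = 12.1038.
Δq = 45.6667 − 3.3846 = 42.2821; wedge = 56.5 − 12.1038 = 44.3962.
The triangle = ½ × 42.2821 × 44.3962 = €938.58 million.

€938.58 million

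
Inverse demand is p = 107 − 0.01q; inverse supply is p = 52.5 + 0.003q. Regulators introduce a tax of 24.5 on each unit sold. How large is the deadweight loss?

23086.54

Competitive equilibrium: 107 − 0.01q = 52.5 + 0.003q → q* = 4192.3077, p* = 65.0769.
With the tax, the buyer price exceeds the seller price by 24.5: (107 − 0.01q) − (52.5 + 0.003q) = 24.5 → q' = 2307.6923.
Δq = 4192.3077 − 2307.6923 = 1884.6154; the wedge equals the tax, 24.5.
DWL = ½ × 1884.6154 × 24.5 = 23086.54.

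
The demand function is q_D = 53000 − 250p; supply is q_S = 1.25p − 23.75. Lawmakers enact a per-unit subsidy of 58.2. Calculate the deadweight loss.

2106.49

In inverse form: demand p = 212 − 0.004q, supply p = 19 + 0.8q.
Competitive equilibrium: 212 − 0.004q = 19 + 0.8q → q* = 240.0498, p* = 211.0398.
The subsidy lowers effective supply by 58.2: p = 0.8q − 39.2.
New quantity: 212 − 0.004q = 0.8q − 39.2 → q' = 312.4378.
Overproduction Δq = 312.4378 − 240.0498 = 72.388; wedge = subsidy = 58.2.
Deadweight loss = ½ × 72.388 × 58.2 = 2106.49.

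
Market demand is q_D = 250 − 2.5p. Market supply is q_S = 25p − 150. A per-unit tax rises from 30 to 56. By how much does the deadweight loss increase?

In inverse form: demand p = 100 − 0.4q, supply p = 6 + 0.04q.
Competitive equilibrium: 100 − 0.4q = 6 + 0.04q → q* = 213.6364, p* = 14.5455.
For a per-unit tax t: Δq = t/0.44, so DWL = ½·t·(t/0.44) = t²/0.88.
At t = 30: DWL = 1022.727. At t = 56: DWL = 3563.636.
Increase = 3563.636 − 1022.727 = 2540.91.

2540.91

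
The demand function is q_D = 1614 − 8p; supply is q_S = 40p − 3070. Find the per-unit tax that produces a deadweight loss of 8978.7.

In inverse form: demand p = 201.75 − 0.125q, supply p = 76.75 + 0.025q.
Competitive equilibrium: 201.75 − 0.125q = 76.75 + 0.025q → q* = 833.3333, p* = 97.5833.
A tax t gives Δq = t/0.15 and wedge t, so DWL = t²/0.3.
t²/0.3 = 8978.7 → t² = 2693.61 → t = 51.9.

51.9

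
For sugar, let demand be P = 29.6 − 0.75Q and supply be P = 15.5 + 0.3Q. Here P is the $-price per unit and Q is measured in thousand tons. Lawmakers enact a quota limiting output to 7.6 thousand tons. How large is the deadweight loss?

$17.84 thousand

Competitive equilibrium: 29.6 − 0.75Q = 15.5 + 0.3Q → Q* = 13.4286, P* = 19.5286.
At Q = 7.6: demand price = 29.6 − 0.75·7.6 = 23.9; supply price = 15.5 + 0.3·7.6 = 17.78.
ΔQ = 13.4286 − 7.6 = 5.8286; wedge = 23.9 − 17.78 = 6.12.
The triangle = ½ × 5.8286 × 6.12 = $17.84 thousand.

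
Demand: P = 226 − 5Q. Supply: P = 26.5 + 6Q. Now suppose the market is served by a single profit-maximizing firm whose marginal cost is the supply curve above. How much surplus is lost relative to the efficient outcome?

Competitive equilibrium: 226 − 5Q = 26.5 + 6Q → Q* = 18.1364, P* = 135.3182.
Marginal revenue: MR = 226 − 10Q. Set MR = MC: 226 − 10Q = 26.5 + 6Q → Q_m = 12.4688.
Price P_m = 226 − 5·12.4688 = 163.656; MC(Q_m) = 26.5 + 6·12.4688 = 101.3128.
Competitive Q* = 18.1364, so ΔQ = 5.6676; wedge = 163.656 − 101.3128 = 62.3432.
DWL = ½ × 5.6676 × 62.3432 = 176.67.

176.67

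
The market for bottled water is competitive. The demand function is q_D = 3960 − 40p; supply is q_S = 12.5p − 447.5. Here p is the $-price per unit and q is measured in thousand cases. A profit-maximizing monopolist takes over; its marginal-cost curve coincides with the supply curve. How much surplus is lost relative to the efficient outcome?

In inverse form: demand p = 99 − 0.025q, supply p = 35.8 + 0.08q.
Competitive equilibrium: 99 − 0.025q = 35.8 + 0.08q → q* = 601.9048, p* = 83.9524.
Marginal revenue: MR = 99 − 0.05q. Set MR = MC: 99 − 0.05q = 35.8 + 0.08q → q_m = 486.1538.
Price p_m = 99 − 0.025·486.1538 = 86.8462; MC(q_m) = 35.8 + 0.08·486.1538 = 74.6923.
Competitive q* = 601.9048, so Δq = 115.751; wedge = 86.8462 − 74.6923 = 12.1539.
The triangle = ½ × 115.751 × 12.1539 = $703.41 thousand.

$703.41 thousand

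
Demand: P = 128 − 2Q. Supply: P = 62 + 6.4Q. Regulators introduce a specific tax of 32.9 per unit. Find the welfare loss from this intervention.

Competitive equilibrium: 128 − 2Q = 62 + 6.4Q → Q* = 7.8571, P* = 112.2857.
With the tax, the buyer price exceeds the seller price by 32.9: (128 − 2Q) − (62 + 6.4Q) = 32.9 → Q' = 3.9405.
ΔQ = 7.8571 − 3.9405 = 3.9166; the wedge equals the tax, 32.9.
Deadweight loss = ½ × 3.9166 × 32.9 = 64.43.

64.43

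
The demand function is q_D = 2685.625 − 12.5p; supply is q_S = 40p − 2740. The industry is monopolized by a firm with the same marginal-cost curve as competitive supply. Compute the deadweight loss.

In inverse form: demand p = 214.85 − 0.08q, supply p = 68.5 + 0.025q.
Competitive equilibrium: 214.85 − 0.08q = 68.5 + 0.025q → q* = 1393.80952, p* = 103.34524.
Marginal revenue: MR = 214.85 − 0.16q. Set MR = MC: 214.85 − 0.16q = 68.5 + 0.025q → q_m = 791.08108.
Price p_m = 214.85 − 0.08·791.08108 = 151.56351; MC(q_m) = 68.5 + 0.025·791.08108 = 88.27703.
Competitive q* = 1393.80952, so Δq = 602.72844; wedge = 151.56351 − 88.27703 = 63.28648.
DWL = ½ × 602.72844 × 63.28648 = 19072.28.

19072.28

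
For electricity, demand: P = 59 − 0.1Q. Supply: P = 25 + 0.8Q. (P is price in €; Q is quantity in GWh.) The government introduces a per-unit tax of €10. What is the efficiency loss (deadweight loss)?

Competitive equilibrium: 59 − 0.1Q = 25 + 0.8Q → Q* = 37.7778, P* = 55.2222.
With the tax, the buyer price exceeds the seller price by 10: (59 − 0.1Q) − (25 + 0.8Q) = 10 → Q' = 26.6667.
ΔQ = 37.7778 − 26.6667 = 11.1111; the wedge equals the tax, 10.
The triangle = ½ × 11.1111 × 10 = €55.56.

€55.56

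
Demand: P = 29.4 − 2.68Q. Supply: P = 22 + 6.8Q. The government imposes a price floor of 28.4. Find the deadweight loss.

Competitive equilibrium: 29.4 − 2.68Q = 22 + 6.8Q → Q* = 0.7806, P* = 27.308.
At the floor P = 28.4, quantity demanded = (29.4 − 28.4)/2.68 = 0.3731.
Sellers' marginal cost at Q' = 0.3731: 22 + 6.8·0.3731 = 24.5371.
ΔQ = 0.7806 − 0.3731 = 0.4075; wedge = 28.4 − 24.5371 = 3.8629.
The triangle = ½ × 0.4075 × 3.8629 = 0.79.

0.79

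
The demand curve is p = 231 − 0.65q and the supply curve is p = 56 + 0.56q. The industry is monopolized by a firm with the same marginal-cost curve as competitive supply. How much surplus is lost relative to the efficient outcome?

Competitive equilibrium: 231 − 0.65q = 56 + 0.56q → q* = 144.6281, p* = 136.9917.
Marginal revenue: MR = 231 − 1.3q. Set MR = MC: 231 − 1.3q = 56 + 0.56q → q_m = 94.086.
Price p_m = 231 − 0.65·94.086 = 169.8441; MC(q_m) = 56 + 0.56·94.086 = 108.6882.
Competitive q* = 144.6281, so Δq = 50.5421; wedge = 169.8441 − 108.6882 = 61.1559.
Deadweight loss = ½ × 50.5421 × 61.1559 = 1545.47.

1545.47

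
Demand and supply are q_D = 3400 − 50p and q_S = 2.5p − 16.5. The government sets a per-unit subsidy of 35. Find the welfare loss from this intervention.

1458.33

In inverse form: demand p = 68 − 0.02q, supply p = 6.6 + 0.4q.
Competitive equilibrium: 68 − 0.02q = 6.6 + 0.4q → q* = 146.1905, p* = 65.0762.
The subsidy lowers effective supply by 35: p = 0.4q − 28.4.
New quantity: 68 − 0.02q = 0.4q − 28.4 → q' = 229.5238.
Overproduction Δq = 229.5238 − 146.1905 = 83.3333; wedge = subsidy = 35.
The triangle = ½ × 83.3333 × 35 = 1458.33.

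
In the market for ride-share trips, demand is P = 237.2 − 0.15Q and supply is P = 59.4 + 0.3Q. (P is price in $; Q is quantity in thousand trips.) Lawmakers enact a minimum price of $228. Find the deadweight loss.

Competitive equilibrium: 237.2 − 0.15Q = 59.4 + 0.3Q → Q* = 395.1111, P* = 177.9333.
At the floor P = 228, quantity demanded = (237.2 − 228)/0.15 = 61.3333.
Sellers' marginal cost at Q' = 61.3333: 59.4 + 0.3·61.3333 = 77.8.
ΔQ = 395.1111 − 61.3333 = 333.7778; wedge = 228 − 77.8 = 150.2.
DWL = ½ × 333.7778 × 150.2 = $25066.71 thousand.

$25066.71 thousand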